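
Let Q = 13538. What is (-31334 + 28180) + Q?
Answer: 10384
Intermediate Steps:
(-31334 + 28180) + Q = (-31334 + 28180) + 13538 = -3154 + 13538 = 10384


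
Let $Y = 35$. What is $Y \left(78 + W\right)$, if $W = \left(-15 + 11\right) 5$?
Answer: $2030$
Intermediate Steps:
$W = -20$ ($W = \left(-4\right) 5 = -20$)
$Y \left(78 + W\right) = 35 \left(78 - 20\right) = 35 \cdot 58 = 2030$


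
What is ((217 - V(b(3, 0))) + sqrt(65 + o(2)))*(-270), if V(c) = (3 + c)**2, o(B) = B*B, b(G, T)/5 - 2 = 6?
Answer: 440640 - 270*sqrt(69) ≈ 4.3840e+5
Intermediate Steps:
b(G, T) = 40 (b(G, T) = 10 + 5*6 = 10 + 30 = 40)
o(B) = B**2
((217 - V(b(3, 0))) + sqrt(65 + o(2)))*(-270) = ((217 - (3 + 40)**2) + sqrt(65 + 2**2))*(-270) = ((217 - 1*43**2) + sqrt(65 + 4))*(-270) = ((217 - 1*1849) + sqrt(69))*(-270) = ((217 - 1849) + sqrt(69))*(-270) = (-1632 + sqrt(69))*(-270) = 440640 - 270*sqrt(69)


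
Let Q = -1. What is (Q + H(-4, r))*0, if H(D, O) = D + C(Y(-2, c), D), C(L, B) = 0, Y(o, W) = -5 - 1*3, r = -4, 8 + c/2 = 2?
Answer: 0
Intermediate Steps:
c = -12 (c = -16 + 2*2 = -16 + 4 = -12)
Y(o, W) = -8 (Y(o, W) = -5 - 3 = -8)
H(D, O) = D (H(D, O) = D + 0 = D)
(Q + H(-4, r))*0 = (-1 - 4)*0 = -5*0 = 0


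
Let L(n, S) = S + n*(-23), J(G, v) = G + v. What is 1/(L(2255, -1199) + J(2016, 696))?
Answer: -1/50352 ≈ -1.9860e-5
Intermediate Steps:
L(n, S) = S - 23*n
1/(L(2255, -1199) + J(2016, 696)) = 1/((-1199 - 23*2255) + (2016 + 696)) = 1/((-1199 - 51865) + 2712) = 1/(-53064 + 2712) = 1/(-50352) = -1/50352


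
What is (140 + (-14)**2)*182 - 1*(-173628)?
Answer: 234780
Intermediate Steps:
(140 + (-14)**2)*182 - 1*(-173628) = (140 + 196)*182 + 173628 = 336*182 + 173628 = 61152 + 173628 = 234780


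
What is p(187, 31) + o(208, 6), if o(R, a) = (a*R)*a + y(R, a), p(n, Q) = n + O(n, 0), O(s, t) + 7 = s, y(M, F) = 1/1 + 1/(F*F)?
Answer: 282817/36 ≈ 7856.0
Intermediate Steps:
y(M, F) = 1 + F**(-2) (y(M, F) = 1*1 + 1/F**2 = 1 + 1/F**2 = 1 + F**(-2))
O(s, t) = -7 + s
p(n, Q) = -7 + 2*n (p(n, Q) = n + (-7 + n) = -7 + 2*n)
o(R, a) = 1 + a**(-2) + R*a**2 (o(R, a) = (a*R)*a + (1 + a**(-2)) = (R*a)*a + (1 + a**(-2)) = R*a**2 + (1 + a**(-2)) = 1 + a**(-2) + R*a**2)
p(187, 31) + o(208, 6) = (-7 + 2*187) + (1 + 6**(-2) + 208*6**2) = (-7 + 374) + (1 + 1/36 + 208*36) = 367 + (1 + 1/36 + 7488) = 367 + 269605/36 = 282817/36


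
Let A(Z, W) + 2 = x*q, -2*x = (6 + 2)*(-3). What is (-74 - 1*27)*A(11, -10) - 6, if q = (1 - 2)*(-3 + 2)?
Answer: -1016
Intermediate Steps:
x = 12 (x = -(6 + 2)*(-3)/2 = -4*(-3) = -½*(-24) = 12)
q = 1 (q = -1*(-1) = 1)
A(Z, W) = 10 (A(Z, W) = -2 + 12*1 = -2 + 12 = 10)
(-74 - 1*27)*A(11, -10) - 6 = (-74 - 1*27)*10 - 6 = (-74 - 27)*10 - 6 = -101*10 - 6 = -1010 - 6 = -1016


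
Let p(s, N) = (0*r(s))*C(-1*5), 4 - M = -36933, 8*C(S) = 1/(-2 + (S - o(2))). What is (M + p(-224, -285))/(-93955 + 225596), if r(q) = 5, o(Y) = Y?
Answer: 36937/131641 ≈ 0.28059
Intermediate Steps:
C(S) = 1/(8*(-4 + S)) (C(S) = 1/(8*(-2 + (S - 1*2))) = 1/(8*(-2 + (S - 2))) = 1/(8*(-2 + (-2 + S))) = 1/(8*(-4 + S)))
M = 36937 (M = 4 - 1*(-36933) = 4 + 36933 = 36937)
p(s, N) = 0 (p(s, N) = (0*5)*(1/(8*(-4 - 1*5))) = 0*(1/(8*(-4 - 5))) = 0*((⅛)/(-9)) = 0*((⅛)*(-⅑)) = 0*(-1/72) = 0)
(M + p(-224, -285))/(-93955 + 225596) = (36937 + 0)/(-93955 + 225596) = 36937/131641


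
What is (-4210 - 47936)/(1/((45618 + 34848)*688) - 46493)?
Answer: 2886834264768/2573880747743 ≈ 1.1216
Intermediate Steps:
(-4210 - 47936)/(1/((45618 + 34848)*688) - 46493) = -52146/((1/688)/80466 - 46493) = -52146/((1/80466)*(1/688) - 46493) = -52146/(1/55360608 - 46493) = -52146/(-2573880747743/55360608) = -52146*(-55360608/2573880747743) = 2886834264768/2573880747743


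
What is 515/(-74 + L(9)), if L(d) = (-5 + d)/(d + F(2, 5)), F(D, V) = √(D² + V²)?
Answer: -98159/13972 + 103*√29/13972 ≈ -6.9857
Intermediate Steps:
L(d) = (-5 + d)/(d + √29) (L(d) = (-5 + d)/(d + √(2² + 5²)) = (-5 + d)/(d + √(4 + 25)) = (-5 + d)/(d + √29))
515/(-74 + L(9)) = 515/(-74 + (-5 + 9)/(9 + √29)) = 515/(-74 + 4/(9 + √29))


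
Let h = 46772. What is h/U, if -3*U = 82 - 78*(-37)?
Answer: -35079/742 ≈ -47.276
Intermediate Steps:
U = -2968/3 (U = -(82 - 78*(-37))/3 = -(82 + 2886)/3 = -⅓*2968 = -2968/3 ≈ -989.33)
h/U = 46772/(-2968/3) = 46772*(-3/2968) = -35079/742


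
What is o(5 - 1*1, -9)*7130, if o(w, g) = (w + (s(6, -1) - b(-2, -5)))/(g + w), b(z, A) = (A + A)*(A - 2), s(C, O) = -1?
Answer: 95542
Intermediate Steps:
b(z, A) = 2*A*(-2 + A) (b(z, A) = (2*A)*(-2 + A) = 2*A*(-2 + A))
o(w, g) = (-71 + w)/(g + w) (o(w, g) = (w + (-1 - 2*(-5)*(-2 - 5)))/(g + w) = (w + (-1 - 2*(-5)*(-7)))/(g + w) = (w + (-1 - 1*70))/(g + w) = (w + (-1 - 70))/(g + w) = (w - 71)/(g + w) = (-71 + w)/(g + w))
o(5 - 1*1, -9)*7130 = ((-71 + (5 - 1*1))/(-9 + (5 - 1*1)))*7130 = ((-71 + (5 - 1))/(-9 + (5 - 1)))*7130 = ((-71 + 4)/(-9 + 4))*7130 = (-67/(-5))*7130 = -⅕*(-67)*7130 = (67/5)*7130 = 95542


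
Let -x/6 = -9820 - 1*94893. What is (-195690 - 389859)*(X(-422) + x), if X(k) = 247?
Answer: -368032185225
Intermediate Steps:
x = 628278 (x = -6*(-9820 - 1*94893) = -6*(-9820 - 94893) = -6*(-104713) = 628278)
(-195690 - 389859)*(X(-422) + x) = (-195690 - 389859)*(247 + 628278) = -585549*628525 = -368032185225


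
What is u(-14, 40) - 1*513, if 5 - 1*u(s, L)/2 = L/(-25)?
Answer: -2499/5 ≈ -499.80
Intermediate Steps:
u(s, L) = 10 + 2*L/25 (u(s, L) = 10 - 2*L/(-25) = 10 - 2*L*(-1)/25 = 10 - (-2)*L/25 = 10 + 2*L/25)
u(-14, 40) - 1*513 = (10 + (2/25)*40) - 1*513 = (10 + 16/5) - 513 = 66/5 - 513 = -2499/5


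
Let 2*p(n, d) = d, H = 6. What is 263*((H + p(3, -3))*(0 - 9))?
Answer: -21303/2 ≈ -10652.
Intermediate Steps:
p(n, d) = d/2
263*((H + p(3, -3))*(0 - 9)) = 263*((6 + (½)*(-3))*(0 - 9)) = 263*((6 - 3/2)*(-9)) = 263*((9/2)*(-9)) = 263*(-81/2) = -21303/2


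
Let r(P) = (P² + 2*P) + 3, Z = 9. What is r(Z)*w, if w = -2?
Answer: -204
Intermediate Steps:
r(P) = 3 + P² + 2*P
r(Z)*w = (3 + 9² + 2*9)*(-2) = (3 + 81 + 18)*(-2) = 102*(-2) = -204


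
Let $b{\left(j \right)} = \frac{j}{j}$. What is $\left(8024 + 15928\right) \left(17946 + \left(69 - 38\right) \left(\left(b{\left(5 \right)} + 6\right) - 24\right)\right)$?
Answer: $417219888$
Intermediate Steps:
$b{\left(j \right)} = 1$
$\left(8024 + 15928\right) \left(17946 + \left(69 - 38\right) \left(\left(b{\left(5 \right)} + 6\right) - 24\right)\right) = \left(8024 + 15928\right) \left(17946 + \left(69 - 38\right) \left(\left(1 + 6\right) - 24\right)\right) = 23952 \left(17946 + 31 \left(7 - 24\right)\right) = 23952 \left(17946 + 31 \left(-17\right)\right) = 23952 \left(17946 - 527\right) = 23952 \cdot 17419 = 417219888$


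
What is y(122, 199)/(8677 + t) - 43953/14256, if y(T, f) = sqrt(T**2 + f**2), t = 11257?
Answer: -14651/4752 + sqrt(54485)/19934 ≈ -3.0714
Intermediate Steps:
y(122, 199)/(8677 + t) - 43953/14256 = sqrt(122**2 + 199**2)/(8677 + 11257) - 43953/14256 = sqrt(14884 + 39601)/19934 - 43953*1/14256 = sqrt(54485)*(1/19934) - 14651/4752 = sqrt(54485)/19934 - 14651/4752 = -14651/4752 + sqrt(54485)/19934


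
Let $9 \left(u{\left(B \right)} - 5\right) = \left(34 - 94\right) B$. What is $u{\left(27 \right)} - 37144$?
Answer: $-37319$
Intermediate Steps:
$u{\left(B \right)} = 5 - \frac{20 B}{3}$ ($u{\left(B \right)} = 5 + \frac{\left(34 - 94\right) B}{9} = 5 + \frac{\left(-60\right) B}{9} = 5 - \frac{20 B}{3}$)
$u{\left(27 \right)} - 37144 = \left(5 - 180\right) - 37144 = -175 - 37144 = -37319$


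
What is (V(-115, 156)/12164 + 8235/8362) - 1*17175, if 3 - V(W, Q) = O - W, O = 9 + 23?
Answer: -436715619747/25428842 ≈ -17174.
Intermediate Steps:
O = 32
V(W, Q) = -29 + W (V(W, Q) = 3 - (32 - W) = 3 + (-32 + W) = -29 + W)
(V(-115, 156)/12164 + 8235/8362) - 1*17175 = ((-29 - 115)/12164 + 8235/8362) - 1*17175 = (-144*1/12164 + 8235*(1/8362)) - 17175 = (-36/3041 + 8235/8362) - 17175 = 24741603/25428842 - 17175 = -436715619747/25428842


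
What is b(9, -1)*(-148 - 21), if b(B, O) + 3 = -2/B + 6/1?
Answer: -4225/9 ≈ -469.44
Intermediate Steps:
b(B, O) = 3 - 2/B (b(B, O) = -3 + (-2/B + 6/1) = -3 + (-2/B + 6*1) = -3 + (-2/B + 6) = -3 + (6 - 2/B) = 3 - 2/B)
b(9, -1)*(-148 - 21) = (3 - 2/9)*(-148 - 21) = (3 - 2*⅑)*(-169) = (3 - 2/9)*(-169) = (25/9)*(-169) = -4225/9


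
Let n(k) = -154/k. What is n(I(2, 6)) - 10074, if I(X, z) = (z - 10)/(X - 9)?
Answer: -20687/2 ≈ -10344.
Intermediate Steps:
I(X, z) = (-10 + z)/(-9 + X)
n(I(2, 6)) - 10074 = -154*(-9 + 2)/(-10 + 6) - 10074 = -154/(-4/(-7)) - 10074 = -154/((-1/7*(-4))) - 10074 = -154/4/7 - 10074 = -154*7/4 - 10074 = -539/2 - 10074 = -20687/2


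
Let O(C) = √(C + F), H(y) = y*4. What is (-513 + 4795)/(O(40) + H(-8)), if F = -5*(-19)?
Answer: -137024/889 - 12846*√15/889 ≈ -210.10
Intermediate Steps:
F = 95
H(y) = 4*y
O(C) = √(95 + C) (O(C) = √(C + 95) = √(95 + C))
(-513 + 4795)/(O(40) + H(-8)) = (-513 + 4795)/(√(95 + 40) + 4*(-8)) = 4282/(√135 - 32) = 4282/(3*√15 - 32) = 4282/(-32 + 3*√15)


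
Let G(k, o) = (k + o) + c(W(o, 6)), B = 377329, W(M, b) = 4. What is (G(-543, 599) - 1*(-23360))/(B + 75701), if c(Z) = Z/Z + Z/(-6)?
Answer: 70249/1359090 ≈ 0.051688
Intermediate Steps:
c(Z) = 1 - Z/6 (c(Z) = 1 + Z*(-1/6) = 1 - Z/6)
G(k, o) = 1/3 + k + o (G(k, o) = (k + o) + (1 - 1/6*4) = (k + o) + (1 - 2/3) = (k + o) + 1/3 = 1/3 + k + o)
(G(-543, 599) - 1*(-23360))/(B + 75701) = ((1/3 - 543 + 599) - 1*(-23360))/(377329 + 75701) = (169/3 + 23360)/453030 = (70249/3)*(1/453030) = 70249/1359090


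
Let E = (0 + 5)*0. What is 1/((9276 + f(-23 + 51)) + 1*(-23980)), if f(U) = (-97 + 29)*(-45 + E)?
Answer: -1/11644 ≈ -8.5881e-5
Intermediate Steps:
E = 0 (E = 5*0 = 0)
f(U) = 3060 (f(U) = (-97 + 29)*(-45 + 0) = -68*(-45) = 3060)
1/((9276 + f(-23 + 51)) + 1*(-23980)) = 1/((9276 + 3060) + 1*(-23980)) = 1/(12336 - 23980) = 1/(-11644) = -1/11644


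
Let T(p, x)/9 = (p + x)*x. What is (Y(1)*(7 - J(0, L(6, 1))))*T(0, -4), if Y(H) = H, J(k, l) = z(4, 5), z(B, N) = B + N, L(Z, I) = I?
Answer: -288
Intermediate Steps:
T(p, x) = 9*x*(p + x) (T(p, x) = 9*((p + x)*x) = 9*(x*(p + x)) = 9*x*(p + x))
J(k, l) = 9 (J(k, l) = 4 + 5 = 9)
(Y(1)*(7 - J(0, L(6, 1))))*T(0, -4) = (1*(7 - 1*9))*(9*(-4)*(0 - 4)) = (1*(7 - 9))*(9*(-4)*(-4)) = (1*(-2))*144 = -2*144 = -288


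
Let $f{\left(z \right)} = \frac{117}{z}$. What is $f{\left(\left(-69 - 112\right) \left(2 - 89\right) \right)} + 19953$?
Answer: $\frac{104733336}{5249} \approx 19953.0$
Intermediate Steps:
$f{\left(\left(-69 - 112\right) \left(2 - 89\right) \right)} + 19953 = \frac{117}{\left(-69 - 112\right) \left(2 - 89\right)} + 19953 = \frac{117}{\left(-181\right) \left(-87\right)} + 19953 = \frac{117}{15747} + 19953 = 117 \cdot \frac{1}{15747} + 19953 = \frac{39}{5249} + 19953 = \frac{104733336}{5249}$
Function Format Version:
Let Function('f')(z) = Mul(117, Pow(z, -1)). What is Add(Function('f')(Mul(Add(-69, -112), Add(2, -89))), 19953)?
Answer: Rational(104733336, 5249) ≈ 19953.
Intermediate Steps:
Add(Function('f')(Mul(Add(-69, -112), Add(2, -89))), 19953) = Add(Mul(117, Pow(Mul(Add(-69, -112), Add(2, -89)), -1)), 19953) = Add(Mul(117, Pow(Mul(-181, -87), -1)), 19953) = Add(Mul(117, Pow(15747, -1)), 19953) = Add(Mul(117, Rational(1, 15747)), 19953) = Add(Rational(39, 5249), 19953) = Rational(104733336, 5249)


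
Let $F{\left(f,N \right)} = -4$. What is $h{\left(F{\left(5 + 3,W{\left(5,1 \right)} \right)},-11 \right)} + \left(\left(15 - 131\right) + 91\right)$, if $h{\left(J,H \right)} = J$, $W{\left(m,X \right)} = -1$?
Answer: $-29$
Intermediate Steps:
$h{\left(F{\left(5 + 3,W{\left(5,1 \right)} \right)},-11 \right)} + \left(\left(15 - 131\right) + 91\right) = -4 + \left(\left(15 - 131\right) + 91\right) = -4 + \left(-116 + 91\right) = -4 - 25 = -29$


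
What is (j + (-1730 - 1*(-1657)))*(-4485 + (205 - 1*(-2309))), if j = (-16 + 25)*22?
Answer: -246375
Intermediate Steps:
j = 198 (j = 9*22 = 198)
(j + (-1730 - 1*(-1657)))*(-4485 + (205 - 1*(-2309))) = (198 + (-1730 - 1*(-1657)))*(-4485 + (205 - 1*(-2309))) = (198 + (-1730 + 1657))*(-4485 + (205 + 2309)) = (198 - 73)*(-4485 + 2514) = 125*(-1971) = -246375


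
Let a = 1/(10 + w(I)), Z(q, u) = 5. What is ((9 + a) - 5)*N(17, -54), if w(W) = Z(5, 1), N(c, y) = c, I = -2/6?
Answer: 1037/15 ≈ 69.133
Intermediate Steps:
I = -⅓ (I = -2*⅙ = -⅓ ≈ -0.33333)
w(W) = 5
a = 1/15 (a = 1/(10 + 5) = 1/15 ≈ 0.066667)
((9 + a) - 5)*N(17, -54) = ((9 + 1/15) - 5)*17 = (136/15 - 5)*17 = (61/15)*17 = 1037/15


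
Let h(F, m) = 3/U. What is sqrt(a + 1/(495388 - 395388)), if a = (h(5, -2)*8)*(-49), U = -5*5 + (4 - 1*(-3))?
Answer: sqrt(588000090)/3000 ≈ 8.0829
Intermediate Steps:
U = -18 (U = -25 + (4 + 3) = -25 + 7 = -18)
h(F, m) = -1/6 (h(F, m) = 3/(-18) = 3*(-1/18) = -1/6)
a = 196/3 (a = -1/6*8*(-49) = -4/3*(-49) = 196/3 ≈ 65.333)
sqrt(a + 1/(495388 - 395388)) = sqrt(196/3 + 1/(495388 - 395388)) = sqrt(196/3 + 1/100000) = sqrt(19600003/300000) = sqrt(588000090)/3000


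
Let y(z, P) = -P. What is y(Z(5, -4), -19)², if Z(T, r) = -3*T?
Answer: 361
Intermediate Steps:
y(Z(5, -4), -19)² = (-1*(-19))² = 19² = 361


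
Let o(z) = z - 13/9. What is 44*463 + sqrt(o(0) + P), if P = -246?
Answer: 20372 + I*sqrt(2227)/3 ≈ 20372.0 + 15.73*I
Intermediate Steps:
o(z) = -13/9 + z (o(z) = z - 13*1/9 = z - 13/9 = -13/9 + z)
44*463 + sqrt(o(0) + P) = 44*463 + sqrt((-13/9 + 0) - 246) = 20372 + sqrt(-13/9 - 246) = 20372 + sqrt(-2227/9) = 20372 + I*sqrt(2227)/3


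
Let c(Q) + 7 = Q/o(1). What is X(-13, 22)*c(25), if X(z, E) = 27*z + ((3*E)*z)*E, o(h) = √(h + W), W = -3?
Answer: 134589 + 480675*I*√2/2 ≈ 1.3459e+5 + 3.3989e+5*I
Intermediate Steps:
o(h) = √(-3 + h) (o(h) = √(h - 3) = √(-3 + h))
X(z, E) = 27*z + 3*z*E² (X(z, E) = 27*z + (3*E*z)*E = 27*z + 3*z*E²)
c(Q) = -7 - I*Q*√2/2 (c(Q) = -7 + Q/(√(-3 + 1)) = -7 + Q/(√(-2)) = -7 + Q/((I*√2)) = -7 + Q*(-I*√2/2) = -7 - I*Q*√2/2)
X(-13, 22)*c(25) = (3*(-13)*(9 + 22²))*(-7 - ½*I*25*√2) = (3*(-13)*(9 + 484))*(-7 - 25*I*√2/2) = (3*(-13)*493)*(-7 - 25*I*√2/2) = -19227*(-7 - 25*I*√2/2) = 134589 + 480675*I*√2/2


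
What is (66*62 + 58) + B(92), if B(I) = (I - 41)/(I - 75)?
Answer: 4153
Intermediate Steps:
B(I) = (-41 + I)/(-75 + I)
(66*62 + 58) + B(92) = (66*62 + 58) + (-41 + 92)/(-75 + 92) = (4092 + 58) + 51/17 = 4150 + (1/17)*51 = 4150 + 3 = 4153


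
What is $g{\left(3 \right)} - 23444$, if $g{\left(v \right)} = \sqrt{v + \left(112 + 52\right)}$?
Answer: $-23444 + \sqrt{167} \approx -23431.0$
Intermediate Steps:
$g{\left(v \right)} = \sqrt{164 + v}$ ($g{\left(v \right)} = \sqrt{v + 164} = \sqrt{164 + v}$)
$g{\left(3 \right)} - 23444 = \sqrt{164 + 3} - 23444 = \sqrt{167} - 23444 = -23444 + \sqrt{167}$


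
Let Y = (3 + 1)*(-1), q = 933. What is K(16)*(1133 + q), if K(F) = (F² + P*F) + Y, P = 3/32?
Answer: 523731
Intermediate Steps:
P = 3/32 (P = 3*(1/32) = 3/32 ≈ 0.093750)
Y = -4 (Y = 4*(-1) = -4)
K(F) = -4 + F² + 3*F/32 (K(F) = (F² + 3*F/32) - 4 = -4 + F² + 3*F/32)
K(16)*(1133 + q) = (-4 + 16² + (3/32)*16)*(1133 + 933) = (-4 + 256 + 3/2)*2066 = (507/2)*2066 = 523731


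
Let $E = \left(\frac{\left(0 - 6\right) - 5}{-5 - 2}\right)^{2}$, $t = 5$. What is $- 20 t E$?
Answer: $- \frac{12100}{49} \approx -246.94$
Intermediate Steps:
$E = \frac{121}{49}$ ($E = \left(\frac{\left(0 - 6\right) - 5}{-7}\right)^{2} = \left(\left(-6 - 5\right) \left(- \frac{1}{7}\right)\right)^{2} = \left(\left(-11\right) \left(- \frac{1}{7}\right)\right)^{2} = \left(\frac{11}{7}\right)^{2} = \frac{121}{49} \approx 2.4694$)
$- 20 t E = \left(-20\right) 5 \cdot \frac{121}{49} = \left(-100\right) \frac{121}{49} = - \frac{12100}{49}$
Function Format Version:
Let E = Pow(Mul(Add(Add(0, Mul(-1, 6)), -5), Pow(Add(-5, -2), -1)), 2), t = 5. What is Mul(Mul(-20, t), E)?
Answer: Rational(-12100, 49) ≈ -246.94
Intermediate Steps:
E = Rational(121, 49) (E = Pow(Mul(Add(Add(0, -6), -5), Pow(-7, -1)), 2) = Pow(Mul(Add(-6, -5), Rational(-1, 7)), 2) = Pow(Mul(-11, Rational(-1, 7)), 2) = Pow(Rational(11, 7), 2) = Rational(121, 49) ≈ 2.4694)
Mul(Mul(-20, t), E) = Mul(Mul(-20, 5), Rational(121, 49)) = Mul(-100, Rational(121, 49)) = Rational(-12100, 49)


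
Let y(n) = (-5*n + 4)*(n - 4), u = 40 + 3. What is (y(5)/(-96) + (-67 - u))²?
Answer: 12341169/1024 ≈ 12052.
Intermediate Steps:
u = 43
y(n) = (-4 + n)*(4 - 5*n) (y(n) = (4 - 5*n)*(-4 + n) = (-4 + n)*(4 - 5*n))
(y(5)/(-96) + (-67 - u))² = ((-16 - 5*5² + 24*5)/(-96) + (-67 - 1*43))² = ((-16 - 5*25 + 120)*(-1/96) + (-67 - 43))² = ((-16 - 125 + 120)*(-1/96) - 110)² = (-21*(-1/96) - 110)² = (7/32 - 110)² = (-3513/32)² = 12341169/1024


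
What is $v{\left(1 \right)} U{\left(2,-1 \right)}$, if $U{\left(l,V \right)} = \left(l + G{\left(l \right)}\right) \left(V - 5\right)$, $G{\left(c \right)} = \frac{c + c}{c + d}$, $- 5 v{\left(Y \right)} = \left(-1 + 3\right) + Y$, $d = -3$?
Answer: $- \frac{36}{5} \approx -7.2$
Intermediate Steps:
$v{\left(Y \right)} = - \frac{2}{5} - \frac{Y}{5}$ ($v{\left(Y \right)} = - \frac{\left(-1 + 3\right) + Y}{5} = - \frac{2 + Y}{5} = - \frac{2}{5} - \frac{Y}{5}$)
$G{\left(c \right)} = \frac{2 c}{-3 + c}$ ($G{\left(c \right)} = \frac{c + c}{c - 3} = \frac{2 c}{-3 + c}$)
$U{\left(l,V \right)} = \left(-5 + V\right) \left(l + \frac{2 l}{-3 + l}\right)$ ($U{\left(l,V \right)} = \left(l + \frac{2 l}{-3 + l}\right) \left(V - 5\right) = \left(l + \frac{2 l}{-3 + l}\right) \left(-5 + V\right) = \left(-5 + V\right) \left(l + \frac{2 l}{-3 + l}\right)$)
$v{\left(1 \right)} U{\left(2,-1 \right)} = \left(- \frac{2}{5} - \frac{1}{5}\right) \frac{2 \left(5 - -1 - 10 - 2\right)}{-3 + 2} = \left(- \frac{2}{5} - \frac{1}{5}\right) \frac{2 \left(5 + 1 - 10 - 2\right)}{-1} = - \frac{3 \cdot 2 \left(-1\right) \left(-6\right)}{5} = \left(- \frac{3}{5}\right) 12 = - \frac{36}{5}$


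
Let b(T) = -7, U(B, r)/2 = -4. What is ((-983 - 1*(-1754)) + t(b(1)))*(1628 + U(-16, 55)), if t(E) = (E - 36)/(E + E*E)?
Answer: 8731530/7 ≈ 1.2474e+6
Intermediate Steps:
U(B, r) = -8 (U(B, r) = 2*(-4) = -8)
t(E) = (-36 + E)/(E + E**2)
((-983 - 1*(-1754)) + t(b(1)))*(1628 + U(-16, 55)) = ((-983 - 1*(-1754)) + (-36 - 7)/((-7)*(1 - 7)))*(1628 - 8) = ((-983 + 1754) - 1/7*(-43)/(-6))*1620 = (771 - 1/7*(-1/6)*(-43))*1620 = (771 - 43/42)*1620 = (32339/42)*1620 = 8731530/7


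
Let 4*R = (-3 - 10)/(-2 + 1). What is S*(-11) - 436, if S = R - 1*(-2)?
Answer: -1975/4 ≈ -493.75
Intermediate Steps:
R = 13/4 (R = ((-3 - 10)/(-2 + 1))/4 = (-13/(-1))/4 = (-13*(-1))/4 = (¼)*13 = 13/4 ≈ 3.2500)
S = 21/4 (S = 13/4 - 1*(-2) = 13/4 + 2 = 21/4 ≈ 5.2500)
S*(-11) - 436 = (21/4)*(-11) - 436 = -231/4 - 436 = -1975/4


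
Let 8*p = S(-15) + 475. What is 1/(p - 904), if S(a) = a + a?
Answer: -8/6787 ≈ -0.0011787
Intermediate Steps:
S(a) = 2*a
p = 445/8 (p = (2*(-15) + 475)/8 = (-30 + 475)/8 = (1/8)*445 = 445/8 ≈ 55.625)
1/(p - 904) = 1/(445/8 - 904) = 1/(-6787/8) = -8/6787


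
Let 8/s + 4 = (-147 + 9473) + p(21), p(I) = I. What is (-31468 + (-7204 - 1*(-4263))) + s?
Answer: -321483279/9343 ≈ -34409.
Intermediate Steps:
s = 8/9343 (s = 8/(-4 + ((-147 + 9473) + 21)) = 8/(-4 + (9326 + 21)) = 8/(-4 + 9347) = 8/9343 ≈ 0.00085626)
(-31468 + (-7204 - 1*(-4263))) + s = (-31468 + (-7204 - 1*(-4263))) + 8/9343 = (-31468 + (-7204 + 4263)) + 8/9343 = (-31468 - 2941) + 8/9343 = -34409 + 8/9343 = -321483279/9343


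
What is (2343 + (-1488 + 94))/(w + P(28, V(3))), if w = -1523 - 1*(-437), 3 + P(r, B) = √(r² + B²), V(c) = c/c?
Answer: -1033461/1185136 - 949*√785/1185136 ≈ -0.89445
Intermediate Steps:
V(c) = 1
P(r, B) = -3 + √(B² + r²) (P(r, B) = -3 + √(r² + B²) = -3 + √(B² + r²))
w = -1086 (w = -1523 + 437 = -1086)
(2343 + (-1488 + 94))/(w + P(28, V(3))) = (2343 + (-1488 + 94))/(-1086 + (-3 + √(1² + 28²))) = (2343 - 1394)/(-1086 + (-3 + √(1 + 784))) = 949/(-1086 + (-3 + √785)) = 949/(-1089 + √785)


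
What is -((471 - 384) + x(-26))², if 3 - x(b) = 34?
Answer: -3136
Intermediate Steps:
x(b) = -31 (x(b) = 3 - 1*34 = 3 - 34 = -31)
-((471 - 384) + x(-26))² = -((471 - 384) - 31)² = -(87 - 31)² = -1*56² = -1*3136 = -3136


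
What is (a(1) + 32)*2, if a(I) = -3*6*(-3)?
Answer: 172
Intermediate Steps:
a(I) = 54 (a(I) = -18*(-3) = 54)
(a(1) + 32)*2 = (54 + 32)*2 = 86*2 = 172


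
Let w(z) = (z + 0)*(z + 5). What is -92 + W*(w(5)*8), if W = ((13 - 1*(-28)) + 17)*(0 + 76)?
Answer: 1763108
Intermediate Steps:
w(z) = z*(5 + z)
W = 4408 (W = ((13 + 28) + 17)*76 = (41 + 17)*76 = 58*76 = 4408)
-92 + W*(w(5)*8) = -92 + 4408*((5*(5 + 5))*8) = -92 + 4408*((5*10)*8) = -92 + 4408*(50*8) = -92 + 4408*400 = -92 + 1763200 = 1763108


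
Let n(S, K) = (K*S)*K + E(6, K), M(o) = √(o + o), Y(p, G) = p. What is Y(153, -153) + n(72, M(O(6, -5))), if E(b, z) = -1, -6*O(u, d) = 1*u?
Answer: 8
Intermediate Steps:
O(u, d) = -u/6
M(o) = √2*√o (M(o) = √(2*o) = √2*√o)
n(S, K) = -1 + S*K² (n(S, K) = (K*S)*K - 1 = S*K² - 1 = -1 + S*K²)
Y(153, -153) + n(72, M(O(6, -5))) = 153 + (-1 + 72*(√2*√(-⅙*6))²) = 153 + (-1 + 72*(√2*√(-1))²) = 153 + (-1 + 72*(√2*I)²) = 153 + (-1 + 72*(I*√2)²) = 153 + (-1 + 72*(-2)) = 153 + (-1 - 144) = 153 - 145 = 8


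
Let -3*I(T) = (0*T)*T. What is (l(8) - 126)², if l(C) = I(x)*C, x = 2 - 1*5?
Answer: 15876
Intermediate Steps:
x = -3 (x = 2 - 5 = -3)
I(T) = 0 (I(T) = -0*T*T/3 = -0*T = -⅓*0 = 0)
l(C) = 0 (l(C) = 0*C = 0)
(l(8) - 126)² = (0 - 126)² = (-126)² = 15876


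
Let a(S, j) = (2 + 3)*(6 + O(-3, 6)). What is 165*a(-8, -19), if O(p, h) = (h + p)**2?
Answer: 12375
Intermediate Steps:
a(S, j) = 75 (a(S, j) = (2 + 3)*(6 + (6 - 3)**2) = 5*(6 + 3**2) = 5*(6 + 9) = 5*15 = 75)
165*a(-8, -19) = 165*75 = 12375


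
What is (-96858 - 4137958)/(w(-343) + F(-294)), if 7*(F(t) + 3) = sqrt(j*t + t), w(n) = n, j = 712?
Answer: 732623168/61997 + 2117408*I*sqrt(4278)/61997 ≈ 11817.0 + 2233.9*I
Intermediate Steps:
F(t) = -3 + sqrt(713)*sqrt(t)/7 (F(t) = -3 + sqrt(712*t + t)/7 = -3 + sqrt(713*t)/7 = -3 + (sqrt(713)*sqrt(t))/7 = -3 + sqrt(713)*sqrt(t)/7)
(-96858 - 4137958)/(w(-343) + F(-294)) = (-96858 - 4137958)/(-343 + (-3 + sqrt(713)*sqrt(-294)/7)) = -4234816/(-343 + (-3 + sqrt(713)*(7*I*sqrt(6))/7)) = -4234816/(-343 + (-3 + I*sqrt(4278))) = -4234816/(-346 + I*sqrt(4278))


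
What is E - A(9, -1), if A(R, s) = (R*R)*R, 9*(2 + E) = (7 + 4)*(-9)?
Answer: -742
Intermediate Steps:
E = -13 (E = -2 + ((7 + 4)*(-9))/9 = -2 + (11*(-9))/9 = -2 + (1/9)*(-99) = -2 - 11 = -13)
A(R, s) = R**3 (A(R, s) = R**2*R = R**3)
E - A(9, -1) = -13 - 1*9**3 = -13 - 1*729 = -13 - 729 = -742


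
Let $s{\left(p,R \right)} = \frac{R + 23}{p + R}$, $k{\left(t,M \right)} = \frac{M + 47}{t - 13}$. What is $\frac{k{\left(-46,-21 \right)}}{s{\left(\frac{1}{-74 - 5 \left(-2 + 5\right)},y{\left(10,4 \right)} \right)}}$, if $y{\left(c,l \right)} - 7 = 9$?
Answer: $- \frac{2846}{15753} \approx -0.18066$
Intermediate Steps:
$y{\left(c,l \right)} = 16$ ($y{\left(c,l \right)} = 7 + 9 = 16$)
$k{\left(t,M \right)} = \frac{47 + M}{-13 + t}$
$s{\left(p,R \right)} = \frac{23 + R}{R + p}$
$\frac{k{\left(-46,-21 \right)}}{s{\left(\frac{1}{-74 - 5 \left(-2 + 5\right)},y{\left(10,4 \right)} \right)}} = \frac{\frac{1}{-13 - 46} \left(47 - 21\right)}{\frac{1}{16 + \frac{1}{-74 - 5 \left(-2 + 5\right)}} \left(23 + 16\right)} = \frac{\frac{1}{-59} \cdot 26}{\frac{1}{16 + \frac{1}{-74 - 15}} \cdot 39} = \frac{\left(- \frac{1}{59}\right) 26}{\frac{1}{16 + \frac{1}{-74 - 15}} \cdot 39} = - \frac{26}{59 \frac{1}{16 + \frac{1}{-89}} \cdot 39} = - \frac{26}{59 \frac{1}{16 - \frac{1}{89}} \cdot 39} = - \frac{26}{59 \frac{1}{\frac{1423}{89}} \cdot 39} = - \frac{26}{59 \cdot \frac{89}{1423} \cdot 39} = - \frac{26}{59 \cdot \frac{3471}{1423}} = \left(- \frac{26}{59}\right) \frac{1423}{3471} = - \frac{2846}{15753}$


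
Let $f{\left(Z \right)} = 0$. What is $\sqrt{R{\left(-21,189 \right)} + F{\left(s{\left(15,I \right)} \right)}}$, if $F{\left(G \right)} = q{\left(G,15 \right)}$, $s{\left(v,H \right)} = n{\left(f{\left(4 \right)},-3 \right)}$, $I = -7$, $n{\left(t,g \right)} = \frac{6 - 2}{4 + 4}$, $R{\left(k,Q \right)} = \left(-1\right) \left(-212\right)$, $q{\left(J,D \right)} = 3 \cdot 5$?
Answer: $\sqrt{227} \approx 15.067$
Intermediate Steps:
$q{\left(J,D \right)} = 15$
$R{\left(k,Q \right)} = 212$
$n{\left(t,g \right)} = \frac{1}{2}$ ($n{\left(t,g \right)} = \frac{4}{8} = 4 \cdot \frac{1}{8} = \frac{1}{2}$)
$s{\left(v,H \right)} = \frac{1}{2}$
$F{\left(G \right)} = 15$
$\sqrt{R{\left(-21,189 \right)} + F{\left(s{\left(15,I \right)} \right)}} = \sqrt{212 + 15} = \sqrt{227}$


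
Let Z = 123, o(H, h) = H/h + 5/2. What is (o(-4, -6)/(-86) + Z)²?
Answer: 4025775601/266256 ≈ 15120.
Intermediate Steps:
o(H, h) = 5/2 + H/h (o(H, h) = H/h + 5*(½) = H/h + 5/2 = 5/2 + H/h)
(o(-4, -6)/(-86) + Z)² = ((5/2 - 4/(-6))/(-86) + 123)² = ((5/2 - 4*(-⅙))*(-1/86) + 123)² = ((5/2 + ⅔)*(-1/86) + 123)² = ((19/6)*(-1/86) + 123)² = (-19/516 + 123)² = (63449/516)² = 4025775601/266256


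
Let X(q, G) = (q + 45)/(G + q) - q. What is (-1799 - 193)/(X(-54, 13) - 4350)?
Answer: 27224/58709 ≈ 0.46371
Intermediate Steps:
X(q, G) = -q + (45 + q)/(G + q) (X(q, G) = (45 + q)/(G + q) - q = -q + (45 + q)/(G + q))
(-1799 - 193)/(X(-54, 13) - 4350) = (-1799 - 193)/((45 - 54 - 1*(-54)**2 - 1*13*(-54))/(13 - 54) - 4350) = -1992/((45 - 54 - 1*2916 + 702)/(-41) - 4350) = -1992/(-(45 - 54 - 2916 + 702)/41 - 4350) = -1992/(-1/41*(-2223) - 4350) = -1992/(2223/41 - 4350) = -1992/(-176127/41) = -1992*(-41/176127) = 27224/58709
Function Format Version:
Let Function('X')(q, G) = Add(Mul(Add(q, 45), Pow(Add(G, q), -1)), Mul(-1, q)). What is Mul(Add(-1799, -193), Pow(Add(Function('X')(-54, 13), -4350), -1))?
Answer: Rational(27224, 58709) ≈ 0.46371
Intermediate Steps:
Function('X')(q, G) = Add(Mul(-1, q), Mul(Pow(Add(G, q), -1), Add(45, q))) (Function('X')(q, G) = Add(Mul(Add(45, q), Pow(Add(G, q), -1)), Mul(-1, q)) = Add(Mul(Pow(Add(G, q), -1), Add(45, q)), Mul(-1, q)) = Add(Mul(-1, q), Mul(Pow(Add(G, q), -1), Add(45, q))))
Mul(Add(-1799, -193), Pow(Add(Function('X')(-54, 13), -4350), -1)) = Mul(Add(-1799, -193), Pow(Add(Mul(Pow(Add(13, -54), -1), Add(45, -54, Mul(-1, Pow(-54, 2)), Mul(-1, 13, -54))), -4350), -1)) = Mul(-1992, Pow(Add(Mul(Pow(-41, -1), Add(45, -54, Mul(-1, 2916), 702)), -4350), -1)) = Mul(-1992, Pow(Add(Mul(Rational(-1, 41), Add(45, -54, -2916, 702)), -4350), -1)) = Mul(-1992, Pow(Add(Mul(Rational(-1, 41), -2223), -4350), -1)) = Mul(-1992, Pow(Add(Rational(2223, 41), -4350), -1)) = Mul(-1992, Pow(Rational(-176127, 41), -1)) = Mul(-1992, Rational(-41, 176127)) = Rational(27224, 58709)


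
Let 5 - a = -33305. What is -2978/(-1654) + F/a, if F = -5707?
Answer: 44878901/27547370 ≈ 1.6292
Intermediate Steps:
a = 33310 (a = 5 - 1*(-33305) = 5 + 33305 = 33310)
-2978/(-1654) + F/a = -2978/(-1654) - 5707/33310 = -2978*(-1/1654) - 5707*1/33310 = 1489/827 - 5707/33310 = 44878901/27547370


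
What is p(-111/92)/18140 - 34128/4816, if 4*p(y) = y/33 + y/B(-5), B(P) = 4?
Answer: -626511315109/88410586880 ≈ -7.0864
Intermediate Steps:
p(y) = 37*y/528 (p(y) = (y/33 + y/4)/4 = (37*y/132)/4 = 37*y/528)
p(-111/92)/18140 - 34128/4816 = (37*(-111/92)/528)/18140 - 34128/4816 = (37*(-111*1/92)/528)*(1/18140) - 34128*1/4816 = ((37/528)*(-111/92))*(1/18140) - 2133/301 = -1369/16192*1/18140 - 2133/301 = -1369/293722880 - 2133/301 = -626511315109/88410586880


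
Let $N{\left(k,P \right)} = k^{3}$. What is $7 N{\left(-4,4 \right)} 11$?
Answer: $-4928$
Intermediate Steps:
$7 N{\left(-4,4 \right)} 11 = 7 \left(-4\right)^{3} \cdot 11 = 7 \left(-64\right) 11 = \left(-448\right) 11 = -4928$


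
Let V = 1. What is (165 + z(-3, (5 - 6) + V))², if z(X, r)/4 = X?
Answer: 23409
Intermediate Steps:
z(X, r) = 4*X
(165 + z(-3, (5 - 6) + V))² = (165 + 4*(-3))² = (165 - 12)² = 153² = 23409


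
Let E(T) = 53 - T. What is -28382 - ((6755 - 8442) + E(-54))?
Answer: -26802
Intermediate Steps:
-28382 - ((6755 - 8442) + E(-54)) = -28382 - ((6755 - 8442) + (53 - 1*(-54))) = -28382 - (-1687 + (53 + 54)) = -28382 - (-1687 + 107) = -28382 - 1*(-1580) = -28382 + 1580 = -26802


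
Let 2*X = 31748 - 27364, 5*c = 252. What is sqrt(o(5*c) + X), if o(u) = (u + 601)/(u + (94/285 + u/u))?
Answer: sqrt(11443780695287)/72199 ≈ 46.855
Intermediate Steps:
c = 252/5 (c = (1/5)*252 = 252/5 ≈ 50.400)
o(u) = (601 + u)/(379/285 + u) (o(u) = (601 + u)/(u + (94*(1/285) + 1)) = (601 + u)/(u + (94/285 + 1)) = (601 + u)/(u + 379/285) = (601 + u)/(379/285 + u))
X = 2192 (X = (31748 - 27364)/2 = (1/2)*4384 = 2192)
sqrt(o(5*c) + X) = sqrt(285*(601 + 5*(252/5))/(379 + 285*(5*(252/5))) + 2192) = sqrt(285*(601 + 252)/(379 + 285*252) + 2192) = sqrt(285*853/(379 + 71820) + 2192) = sqrt(285*853/72199 + 2192) = sqrt(285*(1/72199)*853 + 2192) = sqrt(243105/72199 + 2192) = sqrt(158503313/72199) = sqrt(11443780695287)/72199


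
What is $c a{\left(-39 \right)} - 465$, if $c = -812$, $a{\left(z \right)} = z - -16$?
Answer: $18211$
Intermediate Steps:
$a{\left(z \right)} = 16 + z$ ($a{\left(z \right)} = z + 16 = 16 + z$)
$c a{\left(-39 \right)} - 465 = - 812 \left(16 - 39\right) - 465 = \left(-812\right) \left(-23\right) - 465 = 18676 - 465 = 18211$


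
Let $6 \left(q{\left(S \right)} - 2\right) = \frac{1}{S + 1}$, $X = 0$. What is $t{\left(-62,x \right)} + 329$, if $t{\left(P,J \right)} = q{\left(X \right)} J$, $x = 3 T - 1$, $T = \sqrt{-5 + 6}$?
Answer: $\frac{1000}{3} \approx 333.33$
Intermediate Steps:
$T = 1$ ($T = \sqrt{1} = 1$)
$q{\left(S \right)} = 2 + \frac{1}{6 \left(1 + S\right)}$ ($q{\left(S \right)} = 2 + \frac{1}{6 \left(S + 1\right)} = 2 + \frac{1}{6 \left(1 + S\right)}$)
$x = 2$ ($x = 3 \cdot 1 - 1 = 3 - 1 = 2$)
$t{\left(P,J \right)} = \frac{13 J}{6}$ ($t{\left(P,J \right)} = \frac{13 + 12 \cdot 0}{6 \left(1 + 0\right)} J = \frac{13 + 0}{6 \cdot 1} J = \frac{1}{6} \cdot 1 \cdot 13 J = \frac{13 J}{6}$)
$t{\left(-62,x \right)} + 329 = \frac{13}{6} \cdot 2 + 329 = \frac{13}{3} + 329 = \frac{1000}{3}$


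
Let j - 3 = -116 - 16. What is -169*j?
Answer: 21801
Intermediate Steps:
j = -129 (j = 3 + (-116 - 16) = 3 - 132 = -129)
-169*j = -169*(-129) = -1*(-21801) = 21801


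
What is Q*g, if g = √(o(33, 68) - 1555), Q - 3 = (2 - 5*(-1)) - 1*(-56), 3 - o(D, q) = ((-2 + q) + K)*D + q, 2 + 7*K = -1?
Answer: 594*I*√2289/7 ≈ 4059.9*I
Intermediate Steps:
K = -3/7 (K = -2/7 + (⅐)*(-1) = -2/7 - ⅐ = -3/7 ≈ -0.42857)
o(D, q) = 3 - q - D*(-17/7 + q) (o(D, q) = 3 - (((-2 + q) - 3/7)*D + q) = 3 - ((-17/7 + q)*D + q) = 3 - (D*(-17/7 + q) + q) = 3 - (q + D*(-17/7 + q)) = 3 + (-q - D*(-17/7 + q)) = 3 - q - D*(-17/7 + q))
Q = 66 (Q = 3 + ((2 - 5*(-1)) - 1*(-56)) = 3 + ((2 + 5) + 56) = 3 + (7 + 56) = 3 + 63 = 66)
g = 9*I*√2289/7 (g = √((3 - 1*68 + (17/7)*33 - 1*33*68) - 1555) = √((3 - 68 + 561/7 - 2244) - 1555) = √(-15602/7 - 1555) = √(-26487/7) = 9*I*√2289/7 ≈ 61.513*I)
Q*g = 66*(9*I*√2289/7) = 594*I*√2289/7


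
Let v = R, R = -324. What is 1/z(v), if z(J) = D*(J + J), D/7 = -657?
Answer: 1/2980152 ≈ 3.3555e-7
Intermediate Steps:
D = -4599 (D = 7*(-657) = -4599)
v = -324
z(J) = -9198*J (z(J) = -4599*(J + J) = -9198*J)
1/z(v) = 1/(-9198*(-324)) = 1/2980152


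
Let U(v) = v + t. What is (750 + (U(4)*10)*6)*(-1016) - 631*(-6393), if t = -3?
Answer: 3211023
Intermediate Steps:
U(v) = -3 + v (U(v) = v - 3 = -3 + v)
(750 + (U(4)*10)*6)*(-1016) - 631*(-6393) = (750 + ((-3 + 4)*10)*6)*(-1016) - 631*(-6393) = (750 + (1*10)*6)*(-1016) - 1*(-4033983) = (750 + 10*6)*(-1016) + 4033983 = (750 + 60)*(-1016) + 4033983 = 810*(-1016) + 4033983 = -822960 + 4033983 = 3211023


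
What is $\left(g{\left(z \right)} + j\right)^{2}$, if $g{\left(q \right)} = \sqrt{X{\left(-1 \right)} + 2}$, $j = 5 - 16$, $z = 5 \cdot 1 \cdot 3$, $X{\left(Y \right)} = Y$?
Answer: $100$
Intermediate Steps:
$z = 15$ ($z = 5 \cdot 3 = 15$)
$j = -11$ ($j = 5 - 16 = -11$)
$g{\left(q \right)} = 1$ ($g{\left(q \right)} = \sqrt{-1 + 2} = \sqrt{1} = 1$)
$\left(g{\left(z \right)} + j\right)^{2} = \left(1 - 11\right)^{2} = \left(-10\right)^{2} = 100$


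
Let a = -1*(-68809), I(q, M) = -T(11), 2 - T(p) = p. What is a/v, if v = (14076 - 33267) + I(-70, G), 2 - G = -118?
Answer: -68809/19182 ≈ -3.5872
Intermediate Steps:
T(p) = 2 - p
G = 120 (G = 2 - 1*(-118) = 2 + 118 = 120)
I(q, M) = 9 (I(q, M) = -(2 - 1*11) = -(2 - 11) = -1*(-9) = 9)
a = 68809
v = -19182 (v = (14076 - 33267) + 9 = -19191 + 9 = -19182)
a/v = 68809/(-19182) = 68809*(-1/19182) = -68809/19182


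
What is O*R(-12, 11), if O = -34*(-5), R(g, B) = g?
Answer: -2040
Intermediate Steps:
O = 170
O*R(-12, 11) = 170*(-12) = -2040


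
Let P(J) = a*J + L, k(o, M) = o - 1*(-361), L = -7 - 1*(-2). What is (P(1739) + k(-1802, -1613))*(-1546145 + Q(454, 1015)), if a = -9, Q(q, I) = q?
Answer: 26426679027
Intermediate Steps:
L = -5 (L = -7 + 2 = -5)
k(o, M) = 361 + o (k(o, M) = o + 361 = 361 + o)
P(J) = -5 - 9*J (P(J) = -9*J - 5 = -5 - 9*J)
(P(1739) + k(-1802, -1613))*(-1546145 + Q(454, 1015)) = ((-5 - 9*1739) + (361 - 1802))*(-1546145 + 454) = ((-5 - 15651) - 1441)*(-1545691) = (-15656 - 1441)*(-1545691) = -17097*(-1545691) = 26426679027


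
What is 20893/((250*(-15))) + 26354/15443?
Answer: -223823099/57911250 ≈ -3.8649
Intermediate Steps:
20893/((250*(-15))) + 26354/15443 = 20893/(-3750) + 26354*(1/15443) = 20893*(-1/3750) + 26354/15443 = -20893/3750 + 26354/15443 = -223823099/57911250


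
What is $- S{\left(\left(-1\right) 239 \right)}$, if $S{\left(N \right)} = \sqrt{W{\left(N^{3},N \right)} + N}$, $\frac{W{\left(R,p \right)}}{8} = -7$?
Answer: $- i \sqrt{295} \approx - 17.176 i$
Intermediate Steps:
$W{\left(R,p \right)} = -56$ ($W{\left(R,p \right)} = 8 \left(-7\right) = -56$)
$S{\left(N \right)} = \sqrt{-56 + N}$
$- S{\left(\left(-1\right) 239 \right)} = - \sqrt{-56 - 239} = - \sqrt{-295} = - i \sqrt{295}$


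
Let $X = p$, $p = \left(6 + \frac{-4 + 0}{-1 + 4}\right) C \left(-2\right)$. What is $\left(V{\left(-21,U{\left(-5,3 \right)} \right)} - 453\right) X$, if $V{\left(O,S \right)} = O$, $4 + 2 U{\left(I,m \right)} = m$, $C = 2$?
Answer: $8848$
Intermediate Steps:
$U{\left(I,m \right)} = -2 + \frac{m}{2}$
$p = - \frac{56}{3}$ ($p = \left(6 + \frac{-4 + 0}{-1 + 4}\right) 2 \left(-2\right) = \left(6 - \frac{4}{3}\right) 2 \left(-2\right) = \frac{14}{3} \cdot 2 \left(-2\right) = \frac{28}{3} \left(-2\right) = - \frac{56}{3} \approx -18.667$)
$X = - \frac{56}{3} \approx -18.667$
$\left(V{\left(-21,U{\left(-5,3 \right)} \right)} - 453\right) X = \left(-21 - 453\right) \left(- \frac{56}{3}\right) = \left(-474\right) \left(- \frac{56}{3}\right) = 8848$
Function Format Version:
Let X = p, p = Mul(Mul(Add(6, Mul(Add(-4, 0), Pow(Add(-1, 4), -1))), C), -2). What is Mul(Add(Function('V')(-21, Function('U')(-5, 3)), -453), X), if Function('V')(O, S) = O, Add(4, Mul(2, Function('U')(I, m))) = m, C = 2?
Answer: 8848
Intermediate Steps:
Function('U')(I, m) = Add(-2, Mul(Rational(1, 2), m))
p = Rational(-56, 3) (p = Mul(Mul(Add(6, Mul(Add(-4, 0), Pow(Add(-1, 4), -1))), 2), -2) = Mul(Mul(Add(6, Mul(-4, Pow(3, -1))), 2), -2) = Mul(Mul(Add(6, Mul(-4, Rational(1, 3))), 2), -2) = Mul(Mul(Add(6, Rational(-4, 3)), 2), -2) = Mul(Mul(Rational(14, 3), 2), -2) = Mul(Rational(28, 3), -2) = Rational(-56, 3) ≈ -18.667)
X = Rational(-56, 3) ≈ -18.667
Mul(Add(Function('V')(-21, Function('U')(-5, 3)), -453), X) = Mul(Add(-21, -453), Rational(-56, 3)) = Mul(-474, Rational(-56, 3)) = 8848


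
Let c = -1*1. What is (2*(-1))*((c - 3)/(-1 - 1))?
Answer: -4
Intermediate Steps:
c = -1
(2*(-1))*((c - 3)/(-1 - 1)) = (2*(-1))*((-1 - 3)/(-1 - 1)) = -(-8)/(-2) = -(-8)*(-1)/2 = -2*2 = -4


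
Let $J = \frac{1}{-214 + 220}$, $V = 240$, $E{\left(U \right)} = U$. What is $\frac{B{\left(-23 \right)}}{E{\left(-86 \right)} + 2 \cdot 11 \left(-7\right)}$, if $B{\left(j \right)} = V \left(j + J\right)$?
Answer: $\frac{137}{6} \approx 22.833$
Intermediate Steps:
$J = \frac{1}{6} \approx 0.16667$
$B{\left(j \right)} = 40 + 240 j$ ($B{\left(j \right)} = 240 \left(j + \frac{1}{6}\right) = 240 \left(\frac{1}{6} + j\right) = 40 + 240 j$)
$\frac{B{\left(-23 \right)}}{E{\left(-86 \right)} + 2 \cdot 11 \left(-7\right)} = \frac{40 + 240 \left(-23\right)}{-86 + 2 \cdot 11 \left(-7\right)} = \frac{40 - 5520}{-86 + 22 \left(-7\right)} = - \frac{5480}{-86 - 154} = - \frac{5480}{-240} = \left(-5480\right) \left(- \frac{1}{240}\right) = \frac{137}{6}$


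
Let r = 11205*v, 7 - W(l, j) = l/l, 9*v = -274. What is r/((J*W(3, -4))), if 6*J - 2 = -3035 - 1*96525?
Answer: 56855/16593 ≈ 3.4264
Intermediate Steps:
v = -274/9 (v = (⅑)*(-274) = -274/9 ≈ -30.444)
J = -16593 (J = ⅓ + (-3035 - 1*96525)/6 = ⅓ + (-3035 - 96525)/6 = ⅓ + (⅙)*(-99560) = ⅓ - 49780/3 = -16593)
W(l, j) = 6 (W(l, j) = 7 - l/l = 7 - 1*1 = 7 - 1 = 6)
r = -341130 (r = 11205*(-274/9) = -341130)
r/((J*W(3, -4))) = -341130/((-16593*6)) = -341130/(-99558) = -341130*(-1/99558) = 56855/16593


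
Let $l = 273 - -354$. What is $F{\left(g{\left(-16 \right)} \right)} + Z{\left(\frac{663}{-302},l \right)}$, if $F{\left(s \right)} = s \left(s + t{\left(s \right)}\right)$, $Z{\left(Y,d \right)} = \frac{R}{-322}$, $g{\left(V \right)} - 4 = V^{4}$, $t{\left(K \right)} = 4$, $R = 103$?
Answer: $\frac{1383232710617}{322} \approx 4.2958 \cdot 10^{9}$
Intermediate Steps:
$g{\left(V \right)} = 4 + V^{4}$
$l = 627$ ($l = 273 + 354 = 627$)
$Z{\left(Y,d \right)} = - \frac{103}{322}$ ($Z{\left(Y,d \right)} = \frac{103}{-322} = 103 \left(- \frac{1}{322}\right) = - \frac{103}{322}$)
$F{\left(s \right)} = s \left(4 + s\right)$ ($F{\left(s \right)} = s \left(s + 4\right) = s \left(4 + s\right)$)
$F{\left(g{\left(-16 \right)} \right)} + Z{\left(\frac{663}{-302},l \right)} = \left(4 + \left(-16\right)^{4}\right) \left(4 + \left(4 + \left(-16\right)^{4}\right)\right) - \frac{103}{322} = \left(4 + 65536\right) \left(4 + \left(4 + 65536\right)\right) - \frac{103}{322} = 65540 \left(4 + 65540\right) - \frac{103}{322} = 65540 \cdot 65544 - \frac{103}{322} = 4295753760 - \frac{103}{322} = \frac{1383232710617}{322}$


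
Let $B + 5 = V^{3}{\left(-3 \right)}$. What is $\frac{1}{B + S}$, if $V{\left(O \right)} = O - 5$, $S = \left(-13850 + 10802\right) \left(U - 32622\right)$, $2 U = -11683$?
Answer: $\frac{1}{117236231} \approx 8.5298 \cdot 10^{-9}$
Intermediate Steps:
$U = - \frac{11683}{2}$ ($U = \frac{1}{2} \left(-11683\right) = - \frac{11683}{2} \approx -5841.5$)
$S = 117236748$ ($S = \left(-13850 + 10802\right) \left(- \frac{11683}{2} - 32622\right) = \left(-3048\right) \left(- \frac{76927}{2}\right) = 117236748$)
$V{\left(O \right)} = -5 + O$
$B = -517$ ($B = -5 + \left(-5 - 3\right)^{3} = -5 + \left(-8\right)^{3} = -5 - 512 = -517$)
$\frac{1}{B + S} = \frac{1}{-517 + 117236748} = \frac{1}{117236231}$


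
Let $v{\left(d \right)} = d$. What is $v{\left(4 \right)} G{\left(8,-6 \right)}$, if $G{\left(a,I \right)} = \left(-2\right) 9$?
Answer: $-72$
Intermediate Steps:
$G{\left(a,I \right)} = -18$
$v{\left(4 \right)} G{\left(8,-6 \right)} = 4 \left(-18\right) = -72$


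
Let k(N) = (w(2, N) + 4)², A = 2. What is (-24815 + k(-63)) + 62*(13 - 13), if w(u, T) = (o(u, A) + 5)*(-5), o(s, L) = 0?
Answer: -24374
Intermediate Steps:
w(u, T) = -25 (w(u, T) = (0 + 5)*(-5) = 5*(-5) = -25)
k(N) = 441 (k(N) = (-25 + 4)² = (-21)² = 441)
(-24815 + k(-63)) + 62*(13 - 13) = (-24815 + 441) + 62*(13 - 13) = -24374 + 62*0 = -24374 + 0 = -24374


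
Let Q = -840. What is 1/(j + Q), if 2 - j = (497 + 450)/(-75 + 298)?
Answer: -223/187821 ≈ -0.0011873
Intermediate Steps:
j = -501/223 (j = 2 - (497 + 450)/(-75 + 298) = 2 - 947/223 = -501/223 ≈ -2.2466)
1/(j + Q) = 1/(-501/223 - 840) = 1/(-187821/223) = -223/187821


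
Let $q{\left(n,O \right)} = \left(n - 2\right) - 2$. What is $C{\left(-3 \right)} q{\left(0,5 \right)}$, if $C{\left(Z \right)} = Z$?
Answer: $12$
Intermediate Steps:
$q{\left(n,O \right)} = -4 + n$ ($q{\left(n,O \right)} = \left(-2 + n\right) - 2 = -4 + n$)
$C{\left(-3 \right)} q{\left(0,5 \right)} = - 3 \left(-4 + 0\right) = \left(-3\right) \left(-4\right) = 12$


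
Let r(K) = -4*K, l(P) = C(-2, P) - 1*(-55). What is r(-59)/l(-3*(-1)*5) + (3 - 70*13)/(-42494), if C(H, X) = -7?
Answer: 1259015/254964 ≈ 4.9380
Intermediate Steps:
l(P) = 48 (l(P) = -7 - 1*(-55) = -7 + 55 = 48)
r(-59)/l(-3*(-1)*5) + (3 - 70*13)/(-42494) = -4*(-59)/48 + (3 - 70*13)/(-42494) = 236*(1/48) + (3 - 910)*(-1/42494) = 59/12 - 907*(-1/42494) = 59/12 + 907/42494 = 1259015/254964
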